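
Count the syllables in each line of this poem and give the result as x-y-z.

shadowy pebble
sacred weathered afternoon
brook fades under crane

5-7-5

Line 1: shadowy (3), pebble (2) → 5
Line 2: sacred (2), weathered (2), afternoon (3) → 7
Line 3: brook (1), fades (1), under (2), crane (1) → 5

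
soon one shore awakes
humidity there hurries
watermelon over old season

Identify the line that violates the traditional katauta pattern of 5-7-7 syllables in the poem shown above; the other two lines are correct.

Line 1: soon (1), one (1), shore (1), awakes (2) → 5 ✓
Line 2: humidity (4), there (1), hurries (2) → 7 ✓
Line 3: watermelon (4), over (2), old (1), season (2) → 9 (expected 7)

The third line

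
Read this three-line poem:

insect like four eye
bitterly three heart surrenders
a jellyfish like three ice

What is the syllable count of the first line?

5

The first line: insect (2), like (1), four (1), eye (1) → 5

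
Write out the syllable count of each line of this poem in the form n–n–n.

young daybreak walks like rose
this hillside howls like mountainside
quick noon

6–8–2

Line 1: young (1), daybreak (2), walks (1), like (1), rose (1) → 6
Line 2: this (1), hillside (2), howls (1), like (1), mountainside (3) → 8
Line 3: quick (1), noon (1) → 2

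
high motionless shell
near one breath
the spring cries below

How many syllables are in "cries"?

1

"cries" has 1 syllable.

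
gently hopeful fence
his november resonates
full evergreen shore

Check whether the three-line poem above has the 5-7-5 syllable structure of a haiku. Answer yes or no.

Yes

Line 1: gently(2) + hopeful(2) + fence(1) = 5 ✓
Line 2: his(1) + november(3) + resonates(3) = 7 ✓
Line 3: full(1) + evergreen(3) + shore(1) = 5 ✓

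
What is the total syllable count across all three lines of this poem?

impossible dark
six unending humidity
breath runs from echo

18

Line 1: impossible (4), dark (1) → 5
Line 2: six (1), unending (3), humidity (4) → 8
Line 3: breath (1), runs (1), from (1), echo (2) → 5
Total: 5 + 8 + 5 = 18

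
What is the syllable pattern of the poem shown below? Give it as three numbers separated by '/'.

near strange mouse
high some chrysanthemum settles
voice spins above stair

3/8/5

Line 1: near(1) + strange(1) + mouse(1) = 3
Line 2: high(1) + some(1) + chrysanthemum(4) + settles(2) = 8
Line 3: voice(1) + spins(1) + above(2) + stair(1) = 5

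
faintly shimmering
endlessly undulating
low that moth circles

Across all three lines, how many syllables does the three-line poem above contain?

17

Line 1: faintly (2), shimmering (3) → 5
Line 2: endlessly (3), undulating (4) → 7
Line 3: low (1), that (1), moth (1), circles (2) → 5
Total: 5 + 7 + 5 = 17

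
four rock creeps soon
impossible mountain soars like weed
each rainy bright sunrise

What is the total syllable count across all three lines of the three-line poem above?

19

Line 1: four(1) + rock(1) + creeps(1) + soon(1) = 4
Line 2: impossible(4) + mountain(2) + soars(1) + like(1) + weed(1) = 9
Line 3: each(1) + rainy(2) + bright(1) + sunrise(2) = 6
Total: 4 + 9 + 6 = 19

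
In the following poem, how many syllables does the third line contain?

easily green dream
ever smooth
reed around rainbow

The third line: reed (1), around (2), rainbow (2) → 5

5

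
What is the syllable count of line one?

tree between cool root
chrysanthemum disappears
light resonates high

Line one: "tree between cool root": 1+2+1+1 = 5

5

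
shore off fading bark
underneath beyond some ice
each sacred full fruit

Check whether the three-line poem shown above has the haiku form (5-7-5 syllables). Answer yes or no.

Yes

Line 1: "shore off fading bark": 1+1+2+1 = 5 ✓
Line 2: "underneath beyond some ice": 3+2+1+1 = 7 ✓
Line 3: "each sacred full fruit": 1+2+1+1 = 5 ✓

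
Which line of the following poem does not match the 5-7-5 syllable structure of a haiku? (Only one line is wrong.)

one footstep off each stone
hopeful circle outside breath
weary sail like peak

The first line

Line 1: "one footstep off each stone": 1+2+1+1+1 = 6 (expected 5)
Line 2: "hopeful circle outside breath": 2+2+2+1 = 7 ✓
Line 3: "weary sail like peak": 2+1+1+1 = 5 ✓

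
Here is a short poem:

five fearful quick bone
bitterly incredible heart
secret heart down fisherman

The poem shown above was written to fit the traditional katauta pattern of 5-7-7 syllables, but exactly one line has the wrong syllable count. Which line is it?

Line 1: "five fearful quick bone": 1+2+1+1 = 5 ✓
Line 2: "bitterly incredible heart": 3+4+1 = 8 (expected 7)
Line 3: "secret heart down fisherman": 2+1+1+3 = 7 ✓

The second line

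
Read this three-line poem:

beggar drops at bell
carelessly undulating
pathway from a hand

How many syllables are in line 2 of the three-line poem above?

7

Line 2: carelessly (3), undulating (4) → 7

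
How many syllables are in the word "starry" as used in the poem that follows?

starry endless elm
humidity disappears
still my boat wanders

"starry" has 2 syllables.

2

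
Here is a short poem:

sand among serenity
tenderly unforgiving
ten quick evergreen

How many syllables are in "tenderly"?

3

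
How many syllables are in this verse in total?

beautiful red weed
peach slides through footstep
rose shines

Line 1: beautiful (3), red (1), weed (1) → 5
Line 2: peach (1), slides (1), through (1), footstep (2) → 5
Line 3: rose (1), shines (1) → 2
Total: 5 + 5 + 2 = 12

12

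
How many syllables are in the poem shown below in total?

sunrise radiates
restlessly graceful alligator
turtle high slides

18

Line 1: sunrise (2), radiates (3) → 5
Line 2: restlessly (3), graceful (2), alligator (4) → 9
Line 3: turtle (2), high (1), slides (1) → 4
Total: 5 + 9 + 4 = 18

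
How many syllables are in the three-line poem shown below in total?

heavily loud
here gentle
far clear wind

10

Line 1: heavily (3), loud (1) → 4
Line 2: here (1), gentle (2) → 3
Line 3: far (1), clear (1), wind (1) → 3
Total: 4 + 3 + 3 = 10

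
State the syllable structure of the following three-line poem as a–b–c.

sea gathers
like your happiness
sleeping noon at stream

3–5–5

Line 1: sea(1) + gathers(2) = 3
Line 2: like(1) + your(1) + happiness(3) = 5
Line 3: sleeping(2) + noon(1) + at(1) + stream(1) = 5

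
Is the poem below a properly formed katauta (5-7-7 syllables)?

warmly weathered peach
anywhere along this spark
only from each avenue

Yes

Line 1: warmly(2) + weathered(2) + peach(1) = 5 ✓
Line 2: anywhere(3) + along(2) + this(1) + spark(1) = 7 ✓
Line 3: only(2) + from(1) + each(1) + avenue(3) = 7 ✓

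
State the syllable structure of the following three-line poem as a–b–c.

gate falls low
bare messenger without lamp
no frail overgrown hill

3–7–6

Line 1: gate(1) + falls(1) + low(1) = 3
Line 2: bare(1) + messenger(3) + without(2) + lamp(1) = 7
Line 3: no(1) + frail(1) + overgrown(3) + hill(1) = 6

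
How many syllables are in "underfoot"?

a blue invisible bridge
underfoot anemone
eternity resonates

3

"underfoot" has 3 syllables.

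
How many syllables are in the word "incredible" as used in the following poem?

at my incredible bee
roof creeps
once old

4

"incredible" has 4 syllables.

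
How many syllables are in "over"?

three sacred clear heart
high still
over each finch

2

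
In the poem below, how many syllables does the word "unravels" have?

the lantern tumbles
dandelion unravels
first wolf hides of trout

3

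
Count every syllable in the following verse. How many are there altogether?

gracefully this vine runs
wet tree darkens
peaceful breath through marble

Line 1: gracefully (3), this (1), vine (1), runs (1) → 6
Line 2: wet (1), tree (1), darkens (2) → 4
Line 3: peaceful (2), breath (1), through (1), marble (2) → 6
Total: 6 + 4 + 6 = 16

16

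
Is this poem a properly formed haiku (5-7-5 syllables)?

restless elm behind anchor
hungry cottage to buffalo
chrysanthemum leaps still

Line 1: restless(2) + elm(1) + behind(2) + anchor(2) = 7 (expected 5)
Line 2: hungry(2) + cottage(2) + to(1) + buffalo(3) = 8 (expected 7)
Line 3: chrysanthemum(4) + leaps(1) + still(1) = 6 (expected 5)

No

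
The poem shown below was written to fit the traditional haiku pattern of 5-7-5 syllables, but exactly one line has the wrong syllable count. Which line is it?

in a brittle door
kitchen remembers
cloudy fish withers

Line 1: in (1), a (1), brittle (2), door (1) → 5 ✓
Line 2: kitchen (2), remembers (3) → 5 (expected 7)
Line 3: cloudy (2), fish (1), withers (2) → 5 ✓

Line 2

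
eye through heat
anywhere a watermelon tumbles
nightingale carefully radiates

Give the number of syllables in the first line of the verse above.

3

The first line: "eye through heat": 1+1+1 = 3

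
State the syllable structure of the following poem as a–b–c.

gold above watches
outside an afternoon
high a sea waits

Line 1: "gold above watches": 1+2+2 = 5
Line 2: "outside an afternoon": 2+1+3 = 6
Line 3: "high a sea waits": 1+1+1+1 = 4

5–6–4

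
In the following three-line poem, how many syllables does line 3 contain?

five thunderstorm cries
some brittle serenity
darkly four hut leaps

5

Line 3: darkly(2) + four(1) + hut(1) + leaps(1) = 5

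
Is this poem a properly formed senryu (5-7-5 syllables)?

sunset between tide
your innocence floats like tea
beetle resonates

Line 1: "sunset between tide": 2+2+1 = 5 ✓
Line 2: "your innocence floats like tea": 1+3+1+1+1 = 7 ✓
Line 3: "beetle resonates": 2+3 = 5 ✓

Yes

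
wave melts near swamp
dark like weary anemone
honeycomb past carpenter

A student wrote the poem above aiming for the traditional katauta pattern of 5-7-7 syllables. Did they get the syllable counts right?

Line 1: "wave melts near swamp": 1+1+1+1 = 4 (expected 5)
Line 2: "dark like weary anemone": 1+1+2+4 = 8 (expected 7)
Line 3: "honeycomb past carpenter": 3+1+3 = 7 ✓

No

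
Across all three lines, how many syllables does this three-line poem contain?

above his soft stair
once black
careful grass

Line 1: above (2), his (1), soft (1), stair (1) → 5
Line 2: once (1), black (1) → 2
Line 3: careful (2), grass (1) → 3
Total: 5 + 2 + 3 = 10

10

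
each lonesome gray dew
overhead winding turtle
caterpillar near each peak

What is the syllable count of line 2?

7

Line 2: "overhead winding turtle": 3+2+2 = 7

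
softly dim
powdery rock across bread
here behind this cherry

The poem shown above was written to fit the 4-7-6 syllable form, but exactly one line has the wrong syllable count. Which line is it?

The first line

Line 1: softly (2), dim (1) → 3 (expected 4)
Line 2: powdery (3), rock (1), across (2), bread (1) → 7 ✓
Line 3: here (1), behind (2), this (1), cherry (2) → 6 ✓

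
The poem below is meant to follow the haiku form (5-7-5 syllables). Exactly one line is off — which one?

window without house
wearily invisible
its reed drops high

The third line

Line 1: window(2) + without(2) + house(1) = 5 ✓
Line 2: wearily(3) + invisible(4) = 7 ✓
Line 3: its(1) + reed(1) + drops(1) + high(1) = 4 (expected 5)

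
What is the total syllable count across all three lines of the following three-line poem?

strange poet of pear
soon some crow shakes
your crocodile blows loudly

Line 1: strange(1) + poet(2) + of(1) + pear(1) = 5
Line 2: soon(1) + some(1) + crow(1) + shakes(1) = 4
Line 3: your(1) + crocodile(3) + blows(1) + loudly(2) = 7
Total: 5 + 4 + 7 = 16

16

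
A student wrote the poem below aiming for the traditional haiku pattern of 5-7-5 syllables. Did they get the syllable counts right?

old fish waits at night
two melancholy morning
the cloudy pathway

Line 1: old (1), fish (1), waits (1), at (1), night (1) → 5 ✓
Line 2: two (1), melancholy (4), morning (2) → 7 ✓
Line 3: the (1), cloudy (2), pathway (2) → 5 ✓

Yes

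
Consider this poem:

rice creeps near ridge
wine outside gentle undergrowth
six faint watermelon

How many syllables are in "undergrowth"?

"undergrowth" has 3 syllables.

3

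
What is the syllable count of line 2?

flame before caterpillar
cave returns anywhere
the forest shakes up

6

Line 2: "cave returns anywhere": 1+2+3 = 6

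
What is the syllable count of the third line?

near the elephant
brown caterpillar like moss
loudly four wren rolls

5

The third line: loudly(2) + four(1) + wren(1) + rolls(1) = 5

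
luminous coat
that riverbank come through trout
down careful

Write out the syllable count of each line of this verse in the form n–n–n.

4–7–3

Line 1: luminous (3), coat (1) → 4
Line 2: that (1), riverbank (3), come (1), through (1), trout (1) → 7
Line 3: down (1), careful (2) → 3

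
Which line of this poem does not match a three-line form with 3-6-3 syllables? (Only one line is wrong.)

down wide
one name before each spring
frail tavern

Line 1

Line 1: down (1), wide (1) → 2 (expected 3)
Line 2: one (1), name (1), before (2), each (1), spring (1) → 6 ✓
Line 3: frail (1), tavern (2) → 3 ✓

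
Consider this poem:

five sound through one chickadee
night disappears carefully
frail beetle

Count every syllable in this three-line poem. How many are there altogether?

Line 1: five (1), sound (1), through (1), one (1), chickadee (3) → 7
Line 2: night (1), disappears (3), carefully (3) → 7
Line 3: frail (1), beetle (2) → 3
Total: 7 + 7 + 3 = 17

17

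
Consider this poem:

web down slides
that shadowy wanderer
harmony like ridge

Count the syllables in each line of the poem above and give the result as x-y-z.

Line 1: "web down slides": 1+1+1 = 3
Line 2: "that shadowy wanderer": 1+3+3 = 7
Line 3: "harmony like ridge": 3+1+1 = 5

3-7-5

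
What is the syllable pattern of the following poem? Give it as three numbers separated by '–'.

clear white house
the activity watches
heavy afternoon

3–7–5

Line 1: clear (1), white (1), house (1) → 3
Line 2: the (1), activity (4), watches (2) → 7
Line 3: heavy (2), afternoon (3) → 5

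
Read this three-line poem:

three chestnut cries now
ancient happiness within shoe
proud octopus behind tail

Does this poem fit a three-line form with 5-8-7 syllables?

Line 1: three (1), chestnut (2), cries (1), now (1) → 5 ✓
Line 2: ancient (2), happiness (3), within (2), shoe (1) → 8 ✓
Line 3: proud (1), octopus (3), behind (2), tail (1) → 7 ✓

Yes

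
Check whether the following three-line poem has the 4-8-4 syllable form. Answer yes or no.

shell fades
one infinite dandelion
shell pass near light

No

Line 1: shell (1), fades (1) → 2 (expected 4)
Line 2: one (1), infinite (3), dandelion (4) → 8 ✓
Line 3: shell (1), pass (1), near (1), light (1) → 4 ✓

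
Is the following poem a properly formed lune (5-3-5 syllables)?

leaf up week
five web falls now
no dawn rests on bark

No

Line 1: "leaf up week": 1+1+1 = 3 (expected 5)
Line 2: "five web falls now": 1+1+1+1 = 4 (expected 3)
Line 3: "no dawn rests on bark": 1+1+1+1+1 = 5 ✓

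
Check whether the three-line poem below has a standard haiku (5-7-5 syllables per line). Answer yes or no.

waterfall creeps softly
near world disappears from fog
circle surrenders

Line 1: "waterfall creeps softly": 3+1+2 = 6 (expected 5)
Line 2: "near world disappears from fog": 1+1+3+1+1 = 7 ✓
Line 3: "circle surrenders": 2+3 = 5 ✓

No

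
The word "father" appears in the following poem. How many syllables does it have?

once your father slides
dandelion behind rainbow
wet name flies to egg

2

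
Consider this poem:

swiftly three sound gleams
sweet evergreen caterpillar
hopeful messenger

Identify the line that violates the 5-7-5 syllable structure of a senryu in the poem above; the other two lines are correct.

The second line

Line 1: "swiftly three sound gleams": 2+1+1+1 = 5 ✓
Line 2: "sweet evergreen caterpillar": 1+3+4 = 8 (expected 7)
Line 3: "hopeful messenger": 2+3 = 5 ✓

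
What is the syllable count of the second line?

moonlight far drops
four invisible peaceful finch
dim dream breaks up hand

8

The second line: four(1) + invisible(4) + peaceful(2) + finch(1) = 8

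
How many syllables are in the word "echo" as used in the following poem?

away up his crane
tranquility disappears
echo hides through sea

2

"echo" has 2 syllables.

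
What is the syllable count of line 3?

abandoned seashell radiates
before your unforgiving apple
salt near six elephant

Line 3: "salt near six elephant": 1+1+1+3 = 6

6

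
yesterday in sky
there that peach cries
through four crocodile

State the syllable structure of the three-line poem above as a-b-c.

5-4-5

Line 1: "yesterday in sky": 3+1+1 = 5
Line 2: "there that peach cries": 1+1+1+1 = 4
Line 3: "through four crocodile": 1+1+3 = 5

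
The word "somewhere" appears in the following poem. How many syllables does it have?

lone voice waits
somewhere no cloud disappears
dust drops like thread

"somewhere" has 2 syllables.

2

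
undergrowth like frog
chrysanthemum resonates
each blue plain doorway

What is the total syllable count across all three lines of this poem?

Line 1: undergrowth(3) + like(1) + frog(1) = 5
Line 2: chrysanthemum(4) + resonates(3) = 7
Line 3: each(1) + blue(1) + plain(1) + doorway(2) = 5
Total: 5 + 7 + 5 = 17

17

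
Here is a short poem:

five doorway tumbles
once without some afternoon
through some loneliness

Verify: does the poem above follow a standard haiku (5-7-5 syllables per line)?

Yes

Line 1: "five doorway tumbles": 1+2+2 = 5 ✓
Line 2: "once without some afternoon": 1+2+1+3 = 7 ✓
Line 3: "through some loneliness": 1+1+3 = 5 ✓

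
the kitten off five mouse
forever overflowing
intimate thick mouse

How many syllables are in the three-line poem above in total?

18

Line 1: "the kitten off five mouse": 1+2+1+1+1 = 6
Line 2: "forever overflowing": 3+4 = 7
Line 3: "intimate thick mouse": 3+1+1 = 5
Total: 6 + 7 + 5 = 18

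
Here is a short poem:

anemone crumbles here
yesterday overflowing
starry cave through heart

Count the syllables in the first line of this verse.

The first line: anemone (4), crumbles (2), here (1) → 7

7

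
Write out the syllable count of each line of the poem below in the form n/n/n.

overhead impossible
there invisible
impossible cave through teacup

7/5/8

Line 1: overhead(3) + impossible(4) = 7
Line 2: there(1) + invisible(4) = 5
Line 3: impossible(4) + cave(1) + through(1) + teacup(2) = 8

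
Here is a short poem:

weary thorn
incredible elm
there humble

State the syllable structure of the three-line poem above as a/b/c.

Line 1: "weary thorn": 2+1 = 3
Line 2: "incredible elm": 4+1 = 5
Line 3: "there humble": 1+2 = 3

3/5/3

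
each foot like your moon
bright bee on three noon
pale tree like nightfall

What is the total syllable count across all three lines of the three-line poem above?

Line 1: "each foot like your moon": 1+1+1+1+1 = 5
Line 2: "bright bee on three noon": 1+1+1+1+1 = 5
Line 3: "pale tree like nightfall": 1+1+1+2 = 5
Total: 5 + 5 + 5 = 15

15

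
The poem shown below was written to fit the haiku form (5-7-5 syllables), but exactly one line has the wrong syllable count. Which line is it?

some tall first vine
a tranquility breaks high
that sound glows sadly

Line 1: "some tall first vine": 1+1+1+1 = 4 (expected 5)
Line 2: "a tranquility breaks high": 1+4+1+1 = 7 ✓
Line 3: "that sound glows sadly": 1+1+1+2 = 5 ✓

Line 1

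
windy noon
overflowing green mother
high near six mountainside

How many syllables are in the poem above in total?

Line 1: "windy noon": 2+1 = 3
Line 2: "overflowing green mother": 4+1+2 = 7
Line 3: "high near six mountainside": 1+1+1+3 = 6
Total: 3 + 7 + 6 = 16

16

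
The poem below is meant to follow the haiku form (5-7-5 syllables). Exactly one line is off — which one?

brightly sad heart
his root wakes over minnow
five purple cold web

Line 1: "brightly sad heart": 2+1+1 = 4 (expected 5)
Line 2: "his root wakes over minnow": 1+1+1+2+2 = 7 ✓
Line 3: "five purple cold web": 1+2+1+1 = 5 ✓

The first line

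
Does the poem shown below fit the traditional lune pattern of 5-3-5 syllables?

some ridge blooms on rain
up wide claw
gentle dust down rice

Yes

Line 1: "some ridge blooms on rain": 1+1+1+1+1 = 5 ✓
Line 2: "up wide claw": 1+1+1 = 3 ✓
Line 3: "gentle dust down rice": 2+1+1+1 = 5 ✓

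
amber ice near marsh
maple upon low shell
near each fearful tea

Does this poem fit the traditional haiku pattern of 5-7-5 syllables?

Line 1: amber (2), ice (1), near (1), marsh (1) → 5 ✓
Line 2: maple (2), upon (2), low (1), shell (1) → 6 (expected 7)
Line 3: near (1), each (1), fearful (2), tea (1) → 5 ✓

No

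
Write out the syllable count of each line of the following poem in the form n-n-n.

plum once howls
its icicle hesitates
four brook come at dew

3-7-5

Line 1: plum (1), once (1), howls (1) → 3
Line 2: its (1), icicle (3), hesitates (3) → 7
Line 3: four (1), brook (1), come (1), at (1), dew (1) → 5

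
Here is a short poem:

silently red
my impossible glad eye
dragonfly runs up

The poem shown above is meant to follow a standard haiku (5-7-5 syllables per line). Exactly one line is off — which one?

The first line

Line 1: "silently red": 3+1 = 4 (expected 5)
Line 2: "my impossible glad eye": 1+4+1+1 = 7 ✓
Line 3: "dragonfly runs up": 3+1+1 = 5 ✓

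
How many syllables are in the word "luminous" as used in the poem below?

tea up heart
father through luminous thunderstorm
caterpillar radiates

3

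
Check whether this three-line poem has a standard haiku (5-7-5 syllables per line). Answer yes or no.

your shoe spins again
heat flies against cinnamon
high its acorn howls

Yes

Line 1: your(1) + shoe(1) + spins(1) + again(2) = 5 ✓
Line 2: heat(1) + flies(1) + against(2) + cinnamon(3) = 7 ✓
Line 3: high(1) + its(1) + acorn(2) + howls(1) = 5 ✓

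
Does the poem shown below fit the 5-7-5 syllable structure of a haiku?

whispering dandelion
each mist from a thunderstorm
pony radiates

Line 1: whispering (3), dandelion (4) → 7 (expected 5)
Line 2: each (1), mist (1), from (1), a (1), thunderstorm (3) → 7 ✓
Line 3: pony (2), radiates (3) → 5 ✓

No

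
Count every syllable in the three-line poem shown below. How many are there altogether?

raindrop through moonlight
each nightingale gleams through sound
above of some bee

17

Line 1: "raindrop through moonlight": 2+1+2 = 5
Line 2: "each nightingale gleams through sound": 1+3+1+1+1 = 7
Line 3: "above of some bee": 2+1+1+1 = 5
Total: 5 + 7 + 5 = 17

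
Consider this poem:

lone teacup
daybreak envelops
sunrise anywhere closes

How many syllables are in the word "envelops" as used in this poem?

3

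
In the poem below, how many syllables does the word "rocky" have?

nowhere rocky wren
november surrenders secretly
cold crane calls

2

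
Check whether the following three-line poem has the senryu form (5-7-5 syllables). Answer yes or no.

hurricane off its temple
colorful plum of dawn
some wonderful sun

Line 1: hurricane (3), off (1), its (1), temple (2) → 7 (expected 5)
Line 2: colorful (3), plum (1), of (1), dawn (1) → 6 (expected 7)
Line 3: some (1), wonderful (3), sun (1) → 5 ✓

No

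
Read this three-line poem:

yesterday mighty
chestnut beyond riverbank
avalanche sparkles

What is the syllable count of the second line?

The second line: chestnut (2), beyond (2), riverbank (3) → 7

7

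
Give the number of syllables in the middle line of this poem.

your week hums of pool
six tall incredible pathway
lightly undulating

8

The middle line: six (1), tall (1), incredible (4), pathway (2) → 8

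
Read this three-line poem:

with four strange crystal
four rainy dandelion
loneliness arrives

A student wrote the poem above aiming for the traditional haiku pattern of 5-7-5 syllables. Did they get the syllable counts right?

Line 1: with (1), four (1), strange (1), crystal (2) → 5 ✓
Line 2: four (1), rainy (2), dandelion (4) → 7 ✓
Line 3: loneliness (3), arrives (2) → 5 ✓

Yes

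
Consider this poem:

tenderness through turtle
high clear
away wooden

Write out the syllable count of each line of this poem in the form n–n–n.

Line 1: tenderness (3), through (1), turtle (2) → 6
Line 2: high (1), clear (1) → 2
Line 3: away (2), wooden (2) → 4

6–2–4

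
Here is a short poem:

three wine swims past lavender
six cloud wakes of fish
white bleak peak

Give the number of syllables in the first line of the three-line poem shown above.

The first line: "three wine swims past lavender": 1+1+1+1+3 = 7

7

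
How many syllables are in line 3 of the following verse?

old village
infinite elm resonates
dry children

3

Line 3: dry (1), children (2) → 3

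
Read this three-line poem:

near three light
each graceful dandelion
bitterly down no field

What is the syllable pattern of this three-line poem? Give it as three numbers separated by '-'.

3-7-6

Line 1: "near three light": 1+1+1 = 3
Line 2: "each graceful dandelion": 1+2+4 = 7
Line 3: "bitterly down no field": 3+1+1+1 = 6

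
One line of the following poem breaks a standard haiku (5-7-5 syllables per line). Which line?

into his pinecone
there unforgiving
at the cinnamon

Line 1: into (2), his (1), pinecone (2) → 5 ✓
Line 2: there (1), unforgiving (4) → 5 (expected 7)
Line 3: at (1), the (1), cinnamon (3) → 5 ✓

Line 2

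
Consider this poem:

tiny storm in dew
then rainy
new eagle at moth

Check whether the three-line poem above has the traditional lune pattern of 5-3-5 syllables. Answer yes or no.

Yes

Line 1: tiny (2), storm (1), in (1), dew (1) → 5 ✓
Line 2: then (1), rainy (2) → 3 ✓
Line 3: new (1), eagle (2), at (1), moth (1) → 5 ✓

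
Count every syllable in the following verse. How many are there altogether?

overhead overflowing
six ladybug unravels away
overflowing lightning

22

Line 1: overhead(3) + overflowing(4) = 7
Line 2: six(1) + ladybug(3) + unravels(3) + away(2) = 9
Line 3: overflowing(4) + lightning(2) = 6
Total: 7 + 9 + 6 = 22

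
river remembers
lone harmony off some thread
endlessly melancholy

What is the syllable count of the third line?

The third line: "endlessly melancholy": 3+4 = 7

7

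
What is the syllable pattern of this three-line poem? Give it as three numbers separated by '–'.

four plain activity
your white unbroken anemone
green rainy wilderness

Line 1: four(1) + plain(1) + activity(4) = 6
Line 2: your(1) + white(1) + unbroken(3) + anemone(4) = 9
Line 3: green(1) + rainy(2) + wilderness(3) = 6

6–9–6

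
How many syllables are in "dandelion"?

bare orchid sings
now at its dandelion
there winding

4

"dandelion" has 4 syllables.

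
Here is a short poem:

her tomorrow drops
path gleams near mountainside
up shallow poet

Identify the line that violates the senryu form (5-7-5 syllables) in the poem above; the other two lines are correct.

Line 1: her(1) + tomorrow(3) + drops(1) = 5 ✓
Line 2: path(1) + gleams(1) + near(1) + mountainside(3) = 6 (expected 7)
Line 3: up(1) + shallow(2) + poet(2) = 5 ✓

Line 2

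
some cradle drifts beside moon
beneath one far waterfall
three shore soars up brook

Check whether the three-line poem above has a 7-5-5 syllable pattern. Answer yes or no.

Line 1: some (1), cradle (2), drifts (1), beside (2), moon (1) → 7 ✓
Line 2: beneath (2), one (1), far (1), waterfall (3) → 7 (expected 5)
Line 3: three (1), shore (1), soars (1), up (1), brook (1) → 5 ✓

No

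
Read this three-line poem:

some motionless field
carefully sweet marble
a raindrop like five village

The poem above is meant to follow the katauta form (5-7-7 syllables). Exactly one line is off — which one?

Line 2

Line 1: "some motionless field": 1+3+1 = 5 ✓
Line 2: "carefully sweet marble": 3+1+2 = 6 (expected 7)
Line 3: "a raindrop like five village": 1+2+1+1+2 = 7 ✓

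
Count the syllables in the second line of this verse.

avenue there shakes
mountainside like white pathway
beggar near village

7

The second line: mountainside(3) + like(1) + white(1) + pathway(2) = 7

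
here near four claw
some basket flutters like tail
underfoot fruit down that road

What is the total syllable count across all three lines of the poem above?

18

Line 1: here(1) + near(1) + four(1) + claw(1) = 4
Line 2: some(1) + basket(2) + flutters(2) + like(1) + tail(1) = 7
Line 3: underfoot(3) + fruit(1) + down(1) + that(1) + road(1) = 7
Total: 4 + 7 + 7 = 18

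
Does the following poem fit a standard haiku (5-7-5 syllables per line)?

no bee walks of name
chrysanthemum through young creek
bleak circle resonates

Line 1: no (1), bee (1), walks (1), of (1), name (1) → 5 ✓
Line 2: chrysanthemum (4), through (1), young (1), creek (1) → 7 ✓
Line 3: bleak (1), circle (2), resonates (3) → 6 (expected 5)

No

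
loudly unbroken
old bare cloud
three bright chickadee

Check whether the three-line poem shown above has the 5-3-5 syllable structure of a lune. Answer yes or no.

Yes

Line 1: loudly (2), unbroken (3) → 5 ✓
Line 2: old (1), bare (1), cloud (1) → 3 ✓
Line 3: three (1), bright (1), chickadee (3) → 5 ✓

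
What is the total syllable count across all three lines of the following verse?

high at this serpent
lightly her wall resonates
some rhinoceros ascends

Line 1: "high at this serpent": 1+1+1+2 = 5
Line 2: "lightly her wall resonates": 2+1+1+3 = 7
Line 3: "some rhinoceros ascends": 1+4+2 = 7
Total: 5 + 7 + 7 = 19

19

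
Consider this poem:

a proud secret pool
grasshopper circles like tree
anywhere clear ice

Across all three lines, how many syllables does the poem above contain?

Line 1: "a proud secret pool": 1+1+2+1 = 5
Line 2: "grasshopper circles like tree": 3+2+1+1 = 7
Line 3: "anywhere clear ice": 3+1+1 = 5
Total: 5 + 7 + 5 = 17

17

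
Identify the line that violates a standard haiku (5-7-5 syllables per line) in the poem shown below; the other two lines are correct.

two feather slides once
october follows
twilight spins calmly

Line 1: two (1), feather (2), slides (1), once (1) → 5 ✓
Line 2: october (3), follows (2) → 5 (expected 7)
Line 3: twilight (2), spins (1), calmly (2) → 5 ✓

Line 2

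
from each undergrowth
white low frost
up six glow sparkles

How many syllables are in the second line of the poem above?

The second line: white (1), low (1), frost (1) → 3

3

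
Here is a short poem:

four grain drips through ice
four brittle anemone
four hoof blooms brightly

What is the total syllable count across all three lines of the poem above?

Line 1: four(1) + grain(1) + drips(1) + through(1) + ice(1) = 5
Line 2: four(1) + brittle(2) + anemone(4) = 7
Line 3: four(1) + hoof(1) + blooms(1) + brightly(2) = 5
Total: 5 + 7 + 5 = 17

17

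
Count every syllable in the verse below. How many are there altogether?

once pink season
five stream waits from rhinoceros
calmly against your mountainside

20

Line 1: once(1) + pink(1) + season(2) = 4
Line 2: five(1) + stream(1) + waits(1) + from(1) + rhinoceros(4) = 8
Line 3: calmly(2) + against(2) + your(1) + mountainside(3) = 8
Total: 4 + 8 + 8 = 20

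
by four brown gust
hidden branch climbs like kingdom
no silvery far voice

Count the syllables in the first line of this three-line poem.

The first line: "by four brown gust": 1+1+1+1 = 4

4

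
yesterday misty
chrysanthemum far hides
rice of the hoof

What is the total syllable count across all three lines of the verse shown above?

Line 1: "yesterday misty": 3+2 = 5
Line 2: "chrysanthemum far hides": 4+1+1 = 6
Line 3: "rice of the hoof": 1+1+1+1 = 4
Total: 5 + 6 + 4 = 15

15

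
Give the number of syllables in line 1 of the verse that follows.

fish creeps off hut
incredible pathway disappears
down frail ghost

4

Line 1: "fish creeps off hut": 1+1+1+1 = 4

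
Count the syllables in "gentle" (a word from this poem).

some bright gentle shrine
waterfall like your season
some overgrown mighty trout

2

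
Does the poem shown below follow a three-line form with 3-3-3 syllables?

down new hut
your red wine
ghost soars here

Line 1: down(1) + new(1) + hut(1) = 3 ✓
Line 2: your(1) + red(1) + wine(1) = 3 ✓
Line 3: ghost(1) + soars(1) + here(1) = 3 ✓

Yes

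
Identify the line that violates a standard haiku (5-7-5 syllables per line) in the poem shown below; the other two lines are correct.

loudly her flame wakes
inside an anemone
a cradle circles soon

Line 3

Line 1: loudly(2) + her(1) + flame(1) + wakes(1) = 5 ✓
Line 2: inside(2) + an(1) + anemone(4) = 7 ✓
Line 3: a(1) + cradle(2) + circles(2) + soon(1) = 6 (expected 5)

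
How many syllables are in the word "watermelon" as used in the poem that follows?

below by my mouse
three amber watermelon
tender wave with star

4

"watermelon" has 4 syllables.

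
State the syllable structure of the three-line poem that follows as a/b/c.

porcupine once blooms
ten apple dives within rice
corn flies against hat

Line 1: porcupine (3), once (1), blooms (1) → 5
Line 2: ten (1), apple (2), dives (1), within (2), rice (1) → 7
Line 3: corn (1), flies (1), against (2), hat (1) → 5

5/7/5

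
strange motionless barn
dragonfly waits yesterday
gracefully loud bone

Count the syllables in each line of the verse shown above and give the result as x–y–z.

5–7–5

Line 1: strange (1), motionless (3), barn (1) → 5
Line 2: dragonfly (3), waits (1), yesterday (3) → 7
Line 3: gracefully (3), loud (1), bone (1) → 5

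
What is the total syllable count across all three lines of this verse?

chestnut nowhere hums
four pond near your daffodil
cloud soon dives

15

Line 1: "chestnut nowhere hums": 2+2+1 = 5
Line 2: "four pond near your daffodil": 1+1+1+1+3 = 7
Line 3: "cloud soon dives": 1+1+1 = 3
Total: 5 + 7 + 3 = 15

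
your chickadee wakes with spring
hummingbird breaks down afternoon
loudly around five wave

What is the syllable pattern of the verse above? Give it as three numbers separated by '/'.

7/8/6

Line 1: your (1), chickadee (3), wakes (1), with (1), spring (1) → 7
Line 2: hummingbird (3), breaks (1), down (1), afternoon (3) → 8
Line 3: loudly (2), around (2), five (1), wave (1) → 6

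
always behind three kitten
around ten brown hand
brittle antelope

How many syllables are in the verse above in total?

Line 1: "always behind three kitten": 2+2+1+2 = 7
Line 2: "around ten brown hand": 2+1+1+1 = 5
Line 3: "brittle antelope": 2+3 = 5
Total: 7 + 5 + 5 = 17

17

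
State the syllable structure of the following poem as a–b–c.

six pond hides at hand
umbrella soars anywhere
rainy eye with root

5–7–5

Line 1: six (1), pond (1), hides (1), at (1), hand (1) → 5
Line 2: umbrella (3), soars (1), anywhere (3) → 7
Line 3: rainy (2), eye (1), with (1), root (1) → 5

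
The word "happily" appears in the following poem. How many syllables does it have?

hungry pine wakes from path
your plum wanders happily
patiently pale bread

3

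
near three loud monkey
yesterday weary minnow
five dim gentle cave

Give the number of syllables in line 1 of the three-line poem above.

5

Line 1: "near three loud monkey": 1+1+1+2 = 5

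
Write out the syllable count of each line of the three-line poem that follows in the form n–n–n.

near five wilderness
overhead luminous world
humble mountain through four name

Line 1: near(1) + five(1) + wilderness(3) = 5
Line 2: overhead(3) + luminous(3) + world(1) = 7
Line 3: humble(2) + mountain(2) + through(1) + four(1) + name(1) = 7

5–7–7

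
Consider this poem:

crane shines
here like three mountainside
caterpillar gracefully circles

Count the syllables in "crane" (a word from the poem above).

1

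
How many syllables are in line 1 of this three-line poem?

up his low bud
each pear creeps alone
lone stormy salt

4

Line 1: up(1) + his(1) + low(1) + bud(1) = 4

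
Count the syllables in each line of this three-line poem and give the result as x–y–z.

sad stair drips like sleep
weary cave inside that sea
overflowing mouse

5–7–5

Line 1: sad (1), stair (1), drips (1), like (1), sleep (1) → 5
Line 2: weary (2), cave (1), inside (2), that (1), sea (1) → 7
Line 3: overflowing (4), mouse (1) → 5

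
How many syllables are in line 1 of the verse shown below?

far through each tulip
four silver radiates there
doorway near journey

Line 1: far (1), through (1), each (1), tulip (2) → 5

5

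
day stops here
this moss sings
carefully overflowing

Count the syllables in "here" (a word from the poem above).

1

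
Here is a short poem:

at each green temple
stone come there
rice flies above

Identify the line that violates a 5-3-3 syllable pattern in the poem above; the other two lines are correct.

Line 1: at (1), each (1), green (1), temple (2) → 5 ✓
Line 2: stone (1), come (1), there (1) → 3 ✓
Line 3: rice (1), flies (1), above (2) → 4 (expected 3)

Line 3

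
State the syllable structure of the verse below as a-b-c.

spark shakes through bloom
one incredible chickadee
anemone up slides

4-8-6

Line 1: spark (1), shakes (1), through (1), bloom (1) → 4
Line 2: one (1), incredible (4), chickadee (3) → 8
Line 3: anemone (4), up (1), slides (1) → 6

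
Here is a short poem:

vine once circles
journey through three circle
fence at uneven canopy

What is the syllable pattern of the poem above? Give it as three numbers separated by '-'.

4-6-8

Line 1: "vine once circles": 1+1+2 = 4
Line 2: "journey through three circle": 2+1+1+2 = 6
Line 3: "fence at uneven canopy": 1+1+3+3 = 8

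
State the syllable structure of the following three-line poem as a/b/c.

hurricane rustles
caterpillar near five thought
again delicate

5/7/5

Line 1: "hurricane rustles": 3+2 = 5
Line 2: "caterpillar near five thought": 4+1+1+1 = 7
Line 3: "again delicate": 2+3 = 5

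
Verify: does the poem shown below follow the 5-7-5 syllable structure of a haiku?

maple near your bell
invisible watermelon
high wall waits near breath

No

Line 1: "maple near your bell": 2+1+1+1 = 5 ✓
Line 2: "invisible watermelon": 4+4 = 8 (expected 7)
Line 3: "high wall waits near breath": 1+1+1+1+1 = 5 ✓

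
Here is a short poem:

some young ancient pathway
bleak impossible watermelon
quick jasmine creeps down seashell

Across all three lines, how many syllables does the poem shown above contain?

22

Line 1: some(1) + young(1) + ancient(2) + pathway(2) = 6
Line 2: bleak(1) + impossible(4) + watermelon(4) = 9
Line 3: quick(1) + jasmine(2) + creeps(1) + down(1) + seashell(2) = 7
Total: 6 + 9 + 7 = 22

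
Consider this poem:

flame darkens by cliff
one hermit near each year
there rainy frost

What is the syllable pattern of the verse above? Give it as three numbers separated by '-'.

5-6-4

Line 1: flame(1) + darkens(2) + by(1) + cliff(1) = 5
Line 2: one(1) + hermit(2) + near(1) + each(1) + year(1) = 6
Line 3: there(1) + rainy(2) + frost(1) = 4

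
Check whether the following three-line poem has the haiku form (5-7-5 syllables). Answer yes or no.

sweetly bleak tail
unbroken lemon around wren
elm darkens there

No

Line 1: sweetly (2), bleak (1), tail (1) → 4 (expected 5)
Line 2: unbroken (3), lemon (2), around (2), wren (1) → 8 (expected 7)
Line 3: elm (1), darkens (2), there (1) → 4 (expected 5)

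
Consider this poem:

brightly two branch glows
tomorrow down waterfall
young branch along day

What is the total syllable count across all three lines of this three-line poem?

17

Line 1: brightly (2), two (1), branch (1), glows (1) → 5
Line 2: tomorrow (3), down (1), waterfall (3) → 7
Line 3: young (1), branch (1), along (2), day (1) → 5
Total: 5 + 7 + 5 = 17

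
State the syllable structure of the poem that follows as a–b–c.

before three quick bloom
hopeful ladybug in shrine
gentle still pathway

Line 1: before (2), three (1), quick (1), bloom (1) → 5
Line 2: hopeful (2), ladybug (3), in (1), shrine (1) → 7
Line 3: gentle (2), still (1), pathway (2) → 5

5–7–5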